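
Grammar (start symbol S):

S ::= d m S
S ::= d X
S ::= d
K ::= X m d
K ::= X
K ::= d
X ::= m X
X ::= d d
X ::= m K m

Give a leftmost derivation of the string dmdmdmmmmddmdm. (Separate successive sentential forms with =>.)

S => dmS   [S ::= d m S]
dmS => dmdmS   [S ::= d m S]
dmdmS => dmdmdX   [S ::= d X]
dmdmdX => dmdmdmX   [X ::= m X]
dmdmdmX => dmdmdmmX   [X ::= m X]
dmdmdmmX => dmdmdmmmX   [X ::= m X]
dmdmdmmmX => dmdmdmmmmKm   [X ::= m K m]
dmdmdmmmmKm => dmdmdmmmmXmdm   [K ::= X m d]
dmdmdmmmmXmdm => dmdmdmmmmddmdm   [X ::= d d]

S => dmS => dmdmS => dmdmdX => dmdmdmX => dmdmdmmX => dmdmdmmmX => dmdmdmmmmKm => dmdmdmmmmXmdm => dmdmdmmmmddmdm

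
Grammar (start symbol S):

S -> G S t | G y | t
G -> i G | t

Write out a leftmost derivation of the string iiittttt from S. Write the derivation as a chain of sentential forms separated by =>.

S => GSt => iGSt => iiGSt => iiiGSt => iiitSt => iiitGStt => iiittStt => iiittttt

S => GSt   [S -> G S t]
GSt => iGSt   [G -> i G]
iGSt => iiGSt   [G -> i G]
iiGSt => iiiGSt   [G -> i G]
iiiGSt => iiitSt   [G -> t]
iiitSt => iiitGStt   [S -> G S t]
iiitGStt => iiittStt   [G -> t]
iiittStt => iiittttt   [S -> t]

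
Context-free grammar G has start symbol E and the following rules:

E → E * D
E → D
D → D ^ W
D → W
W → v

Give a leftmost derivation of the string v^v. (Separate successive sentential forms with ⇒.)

E⇒D⇒D^W⇒W^W⇒v^W⇒v^v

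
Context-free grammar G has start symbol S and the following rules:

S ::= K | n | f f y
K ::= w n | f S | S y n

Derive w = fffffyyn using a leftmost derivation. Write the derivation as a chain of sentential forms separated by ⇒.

S⇒K⇒fS⇒fK⇒ffS⇒ffK⇒ffSyn⇒ffKyn⇒fffSyn⇒fffffyyn

S ⇒ K   [S ::= K]
K ⇒ fS   [K ::= f S]
fS ⇒ fK   [S ::= K]
fK ⇒ ffS   [K ::= f S]
ffS ⇒ ffK   [S ::= K]
ffK ⇒ ffSyn   [K ::= S y n]
ffSyn ⇒ ffKyn   [S ::= K]
ffKyn ⇒ fffSyn   [K ::= f S]
fffSyn ⇒ fffffyyn   [S ::= f f y]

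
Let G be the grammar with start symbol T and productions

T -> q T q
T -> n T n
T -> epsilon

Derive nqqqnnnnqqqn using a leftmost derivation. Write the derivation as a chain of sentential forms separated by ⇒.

T ⇒ nTn   [T -> n T n]
nTn ⇒ nqTqn   [T -> q T q]
nqTqn ⇒ nqqTqqn   [T -> q T q]
nqqTqqn ⇒ nqqqTqqqn   [T -> q T q]
nqqqTqqqn ⇒ nqqqnTnqqqn   [T -> n T n]
nqqqnTnqqqn ⇒ nqqqnnTnnqqqn   [T -> n T n]
nqqqnnTnnqqqn ⇒ nqqqnnnnqqqn   [T -> epsilon]

T ⇒ nTn ⇒ nqTqn ⇒ nqqTqqn ⇒ nqqqTqqqn ⇒ nqqqnTnqqqn ⇒ nqqqnnTnnqqqn ⇒ nqqqnnnnqqqn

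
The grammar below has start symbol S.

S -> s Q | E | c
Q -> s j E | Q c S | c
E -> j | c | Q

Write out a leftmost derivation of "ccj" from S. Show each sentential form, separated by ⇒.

S⇒E⇒Q⇒QcS⇒ccS⇒ccE⇒ccj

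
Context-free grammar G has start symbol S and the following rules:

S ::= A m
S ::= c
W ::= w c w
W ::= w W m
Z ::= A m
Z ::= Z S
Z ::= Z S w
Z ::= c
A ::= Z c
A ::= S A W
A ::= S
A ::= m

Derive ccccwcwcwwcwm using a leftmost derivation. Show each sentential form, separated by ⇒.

S⇒Am⇒SAWm⇒cAWm⇒cSAWWm⇒ccAWWm⇒ccZcWWm⇒ccZSwcWWm⇒cccSwcWWm⇒ccccwcWWm⇒ccccwcwcwWm⇒ccccwcwcwwcwm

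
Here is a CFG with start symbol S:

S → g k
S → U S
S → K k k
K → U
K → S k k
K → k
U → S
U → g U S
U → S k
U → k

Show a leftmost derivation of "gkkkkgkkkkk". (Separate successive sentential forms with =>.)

S => Kkk   [S → K k k]
Kkk => Skkkk   [K → S k k]
Skkkk => USkkkk   [S → U S]
USkkkk => SkSkkkk   [U → S k]
SkSkkkk => KkkkSkkkk   [S → K k k]
KkkkSkkkk => UkkkSkkkk   [K → U]
UkkkSkkkk => SkkkSkkkk   [U → S]
SkkkSkkkk => gkkkkSkkkk   [S → g k]
gkkkkSkkkk => gkkkkgkkkkk   [S → g k]

S => Kkk => Skkkk => USkkkk => SkSkkkk => KkkkSkkkk => UkkkSkkkk => SkkkSkkkk => gkkkkSkkkk => gkkkkgkkkkk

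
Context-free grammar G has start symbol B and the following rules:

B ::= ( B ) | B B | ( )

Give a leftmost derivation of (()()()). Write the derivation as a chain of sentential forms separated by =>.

B=>(B)=>(BB)=>(()B)=>(()BB)=>(()()B)=>(()()())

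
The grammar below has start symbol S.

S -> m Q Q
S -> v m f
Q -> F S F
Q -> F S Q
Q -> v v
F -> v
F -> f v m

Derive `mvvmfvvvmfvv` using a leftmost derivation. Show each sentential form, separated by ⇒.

S ⇒ mQQ   [S -> m Q Q]
mQQ ⇒ mFSFQ   [Q -> F S F]
mFSFQ ⇒ mvSFQ   [F -> v]
mvSFQ ⇒ mvvmfFQ   [S -> v m f]
mvvmfFQ ⇒ mvvmfvQ   [F -> v]
mvvmfvQ ⇒ mvvmfvFSQ   [Q -> F S Q]
mvvmfvFSQ ⇒ mvvmfvvSQ   [F -> v]
mvvmfvvSQ ⇒ mvvmfvvvmfQ   [S -> v m f]
mvvmfvvvmfQ ⇒ mvvmfvvvmfvv   [Q -> v v]

S⇒mQQ⇒mFSFQ⇒mvSFQ⇒mvvmfFQ⇒mvvmfvQ⇒mvvmfvFSQ⇒mvvmfvvSQ⇒mvvmfvvvmfQ⇒mvvmfvvvmfvv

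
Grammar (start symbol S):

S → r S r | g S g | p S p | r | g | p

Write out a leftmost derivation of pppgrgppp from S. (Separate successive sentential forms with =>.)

S => pSp   [S → p S p]
pSp => ppSpp   [S → p S p]
ppSpp => pppSppp   [S → p S p]
pppSppp => pppgSgppp   [S → g S g]
pppgSgppp => pppgrgppp   [S → r]

S => pSp => ppSpp => pppSppp => pppgSgppp => pppgrgppp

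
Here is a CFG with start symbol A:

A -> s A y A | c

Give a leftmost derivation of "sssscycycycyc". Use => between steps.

A => sAyA   [A -> s A y A]
sAyA => ssAyAyA   [A -> s A y A]
ssAyAyA => sssAyAyAyA   [A -> s A y A]
sssAyAyAyA => ssssAyAyAyAyA   [A -> s A y A]
ssssAyAyAyAyA => sssscyAyAyAyA   [A -> c]
sssscyAyAyAyA => sssscycyAyAyA   [A -> c]
sssscycyAyAyA => sssscycycyAyA   [A -> c]
sssscycycyAyA => sssscycycycyA   [A -> c]
sssscycycycyA => sssscycycycyc   [A -> c]

A => sAyA => ssAyAyA => sssAyAyAyA => ssssAyAyAyAyA => sssscyAyAyAyA => sssscycyAyAyA => sssscycycyAyA => sssscycycycyA => sssscycycycyc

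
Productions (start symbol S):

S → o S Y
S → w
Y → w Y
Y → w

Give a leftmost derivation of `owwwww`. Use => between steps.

S=>oSY=>owY=>owwY=>owwwY=>owwwwY=>owwwww

S => oSY   [S → o S Y]
oSY => owY   [S → w]
owY => owwY   [Y → w Y]
owwY => owwwY   [Y → w Y]
owwwY => owwwwY   [Y → w Y]
owwwwY => owwwww   [Y → w]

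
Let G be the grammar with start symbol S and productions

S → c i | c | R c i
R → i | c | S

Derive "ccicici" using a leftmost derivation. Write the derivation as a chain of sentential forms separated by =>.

S => Rci   [S → R c i]
Rci => Sci   [R → S]
Sci => Rcici   [S → R c i]
Rcici => Scici   [R → S]
Scici => Rcicici   [S → R c i]
Rcicici => Scicici   [R → S]
Scicici => ccicici   [S → c]

S=>Rci=>Sci=>Rcici=>Scici=>Rcicici=>Scicici=>ccicici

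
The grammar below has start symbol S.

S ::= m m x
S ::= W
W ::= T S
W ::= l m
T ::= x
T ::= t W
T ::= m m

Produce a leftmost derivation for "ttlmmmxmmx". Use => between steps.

S => W   [S ::= W]
W => TS   [W ::= T S]
TS => tWS   [T ::= t W]
tWS => tTSS   [W ::= T S]
tTSS => ttWSS   [T ::= t W]
ttWSS => ttlmSS   [W ::= l m]
ttlmSS => ttlmmmxS   [S ::= m m x]
ttlmmmxS => ttlmmmxmmx   [S ::= m m x]

S => W => TS => tWS => tTSS => ttWSS => ttlmSS => ttlmmmxS => ttlmmmxmmx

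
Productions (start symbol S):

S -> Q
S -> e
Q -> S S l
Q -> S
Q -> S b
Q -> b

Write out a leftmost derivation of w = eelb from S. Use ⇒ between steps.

S⇒Q⇒Sb⇒Qb⇒SSlb⇒eSlb⇒eelb

S ⇒ Q   [S -> Q]
Q ⇒ Sb   [Q -> S b]
Sb ⇒ Qb   [S -> Q]
Qb ⇒ SSlb   [Q -> S S l]
SSlb ⇒ eSlb   [S -> e]
eSlb ⇒ eelb   [S -> e]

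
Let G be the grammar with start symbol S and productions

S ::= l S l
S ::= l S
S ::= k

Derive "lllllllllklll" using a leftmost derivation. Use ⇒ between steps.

S ⇒ lSl ⇒ llSll ⇒ lllSll ⇒ llllSlll ⇒ lllllSlll ⇒ llllllSlll ⇒ lllllllSlll ⇒ llllllllSlll ⇒ lllllllllSlll ⇒ lllllllllklll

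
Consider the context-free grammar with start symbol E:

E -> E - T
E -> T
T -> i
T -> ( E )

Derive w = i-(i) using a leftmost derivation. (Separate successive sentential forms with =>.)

E=>E-T=>T-T=>i-T=>i-(E)=>i-(T)=>i-(i)

E => E-T   [E -> E - T]
E-T => T-T   [E -> T]
T-T => i-T   [T -> i]
i-T => i-(E)   [T -> ( E )]
i-(E) => i-(T)   [E -> T]
i-(T) => i-(i)   [T -> i]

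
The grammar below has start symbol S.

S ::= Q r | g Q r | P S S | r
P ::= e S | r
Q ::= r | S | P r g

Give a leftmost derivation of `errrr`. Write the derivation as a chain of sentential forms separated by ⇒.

S ⇒ PSS   [S ::= P S S]
PSS ⇒ eSSS   [P ::= e S]
eSSS ⇒ eQrSS   [S ::= Q r]
eQrSS ⇒ errSS   [Q ::= r]
errSS ⇒ errrS   [S ::= r]
errrS ⇒ errrr   [S ::= r]

S ⇒ PSS ⇒ eSSS ⇒ eQrSS ⇒ errSS ⇒ errrS ⇒ errrr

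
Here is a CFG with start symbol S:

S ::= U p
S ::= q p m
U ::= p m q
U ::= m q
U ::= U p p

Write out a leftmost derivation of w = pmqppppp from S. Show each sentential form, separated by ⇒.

S ⇒ Up ⇒ Uppp ⇒ Uppppp ⇒ pmqppppp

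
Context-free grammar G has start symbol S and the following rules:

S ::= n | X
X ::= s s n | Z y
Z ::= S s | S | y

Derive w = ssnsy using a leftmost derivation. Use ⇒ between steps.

S ⇒ X ⇒ Zy ⇒ Ssy ⇒ Xsy ⇒ ssnsy

S ⇒ X   [S ::= X]
X ⇒ Zy   [X ::= Z y]
Zy ⇒ Ssy   [Z ::= S s]
Ssy ⇒ Xsy   [S ::= X]
Xsy ⇒ ssnsy   [X ::= s s n]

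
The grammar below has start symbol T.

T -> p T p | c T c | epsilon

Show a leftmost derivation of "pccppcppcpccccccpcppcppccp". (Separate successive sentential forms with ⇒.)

T ⇒ pTp ⇒ pcTcp ⇒ pccTccp ⇒ pccpTpccp ⇒ pccppTppccp ⇒ pccppcTcppccp ⇒ pccppcpTpcppccp ⇒ pccppcppTppcppccp ⇒ pccppcppcTcppcppccp ⇒ pccppcppcpTpcppcppccp ⇒ pccppcppcpcTcpcppcppccp ⇒ pccppcppcpccTccpcppcppccp ⇒ pccppcppcpcccTcccpcppcppccp ⇒ pccppcppcpccccccpcppcppccp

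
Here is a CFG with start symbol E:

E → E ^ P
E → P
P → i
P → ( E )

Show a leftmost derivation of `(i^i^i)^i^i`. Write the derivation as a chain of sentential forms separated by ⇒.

E ⇒ E^P   [E → E ^ P]
E^P ⇒ E^P^P   [E → E ^ P]
E^P^P ⇒ P^P^P   [E → P]
P^P^P ⇒ (E)^P^P   [P → ( E )]
(E)^P^P ⇒ (E^P)^P^P   [E → E ^ P]
(E^P)^P^P ⇒ (E^P^P)^P^P   [E → E ^ P]
(E^P^P)^P^P ⇒ (P^P^P)^P^P   [E → P]
(P^P^P)^P^P ⇒ (i^P^P)^P^P   [P → i]
(i^P^P)^P^P ⇒ (i^i^P)^P^P   [P → i]
(i^i^P)^P^P ⇒ (i^i^i)^P^P   [P → i]
(i^i^i)^P^P ⇒ (i^i^i)^i^P   [P → i]
(i^i^i)^i^P ⇒ (i^i^i)^i^i   [P → i]

E⇒E^P⇒E^P^P⇒P^P^P⇒(E)^P^P⇒(E^P)^P^P⇒(E^P^P)^P^P⇒(P^P^P)^P^P⇒(i^P^P)^P^P⇒(i^i^P)^P^P⇒(i^i^i)^P^P⇒(i^i^i)^i^P⇒(i^i^i)^i^i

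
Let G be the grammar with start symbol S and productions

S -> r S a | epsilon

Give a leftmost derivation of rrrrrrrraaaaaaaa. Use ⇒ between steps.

S ⇒ rSa   [S -> r S a]
rSa ⇒ rrSaa   [S -> r S a]
rrSaa ⇒ rrrSaaa   [S -> r S a]
rrrSaaa ⇒ rrrrSaaaa   [S -> r S a]
rrrrSaaaa ⇒ rrrrrSaaaaa   [S -> r S a]
rrrrrSaaaaa ⇒ rrrrrrSaaaaaa   [S -> r S a]
rrrrrrSaaaaaa ⇒ rrrrrrrSaaaaaaa   [S -> r S a]
rrrrrrrSaaaaaaa ⇒ rrrrrrrrSaaaaaaaa   [S -> r S a]
rrrrrrrrSaaaaaaaa ⇒ rrrrrrrraaaaaaaa   [S -> epsilon]

S ⇒ rSa ⇒ rrSaa ⇒ rrrSaaa ⇒ rrrrSaaaa ⇒ rrrrrSaaaaa ⇒ rrrrrrSaaaaaa ⇒ rrrrrrrSaaaaaaa ⇒ rrrrrrrrSaaaaaaaa ⇒ rrrrrrrraaaaaaaa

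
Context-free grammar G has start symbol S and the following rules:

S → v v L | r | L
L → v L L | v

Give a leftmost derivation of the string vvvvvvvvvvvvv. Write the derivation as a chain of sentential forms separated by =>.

S=>vvL=>vvvLL=>vvvvLLL=>vvvvvLLLL=>vvvvvvLLL=>vvvvvvvLLLL=>vvvvvvvvLLL=>vvvvvvvvvLLLL=>vvvvvvvvvvLLL=>vvvvvvvvvvvLL=>vvvvvvvvvvvvL=>vvvvvvvvvvvvv

S => vvL   [S → v v L]
vvL => vvvLL   [L → v L L]
vvvLL => vvvvLLL   [L → v L L]
vvvvLLL => vvvvvLLLL   [L → v L L]
vvvvvLLLL => vvvvvvLLL   [L → v]
vvvvvvLLL => vvvvvvvLLLL   [L → v L L]
vvvvvvvLLLL => vvvvvvvvLLL   [L → v]
vvvvvvvvLLL => vvvvvvvvvLLLL   [L → v L L]
vvvvvvvvvLLLL => vvvvvvvvvvLLL   [L → v]
vvvvvvvvvvLLL => vvvvvvvvvvvLL   [L → v]
vvvvvvvvvvvLL => vvvvvvvvvvvvL   [L → v]
vvvvvvvvvvvvL => vvvvvvvvvvvvv   [L → v]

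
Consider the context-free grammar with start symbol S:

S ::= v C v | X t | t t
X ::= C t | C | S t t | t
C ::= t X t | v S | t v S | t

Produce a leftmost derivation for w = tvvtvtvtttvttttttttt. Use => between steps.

S => Xt => Sttt => Xtttt => Cttttt => tXtttttt => tCtttttt => tvStttttt => tvXttttttt => tvSttttttttt => tvvCvttttttttt => tvvtXtvttttttttt => tvvtStttvttttttttt => tvvtvCvtttvttttttttt => tvvtvtvtttvttttttttt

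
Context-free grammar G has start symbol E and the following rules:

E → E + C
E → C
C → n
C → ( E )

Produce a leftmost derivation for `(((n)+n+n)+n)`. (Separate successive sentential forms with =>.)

E=>C=>(E)=>(E+C)=>(C+C)=>((E)+C)=>((E+C)+C)=>((E+C+C)+C)=>((C+C+C)+C)=>(((E)+C+C)+C)=>(((C)+C+C)+C)=>(((n)+C+C)+C)=>(((n)+n+C)+C)=>(((n)+n+n)+C)=>(((n)+n+n)+n)

E => C   [E → C]
C => (E)   [C → ( E )]
(E) => (E+C)   [E → E + C]
(E+C) => (C+C)   [E → C]
(C+C) => ((E)+C)   [C → ( E )]
((E)+C) => ((E+C)+C)   [E → E + C]
((E+C)+C) => ((E+C+C)+C)   [E → E + C]
((E+C+C)+C) => ((C+C+C)+C)   [E → C]
((C+C+C)+C) => (((E)+C+C)+C)   [C → ( E )]
(((E)+C+C)+C) => (((C)+C+C)+C)   [E → C]
(((C)+C+C)+C) => (((n)+C+C)+C)   [C → n]
(((n)+C+C)+C) => (((n)+n+C)+C)   [C → n]
(((n)+n+C)+C) => (((n)+n+n)+C)   [C → n]
(((n)+n+n)+C) => (((n)+n+n)+n)   [C → n]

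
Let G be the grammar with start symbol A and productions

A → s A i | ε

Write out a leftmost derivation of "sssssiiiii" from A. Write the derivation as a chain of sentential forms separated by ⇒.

A ⇒ sAi ⇒ ssAii ⇒ sssAiii ⇒ ssssAiiii ⇒ sssssAiiiii ⇒ sssssiiiii

A ⇒ sAi   [A → s A i]
sAi ⇒ ssAii   [A → s A i]
ssAii ⇒ sssAiii   [A → s A i]
sssAiii ⇒ ssssAiiii   [A → s A i]
ssssAiiii ⇒ sssssAiiiii   [A → s A i]
sssssAiiiii ⇒ sssssiiiii   [A → ε]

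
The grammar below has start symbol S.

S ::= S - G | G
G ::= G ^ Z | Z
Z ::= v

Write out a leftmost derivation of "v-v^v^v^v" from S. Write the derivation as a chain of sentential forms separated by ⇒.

S ⇒ S-G   [S ::= S - G]
S-G ⇒ G-G   [S ::= G]
G-G ⇒ Z-G   [G ::= Z]
Z-G ⇒ v-G   [Z ::= v]
v-G ⇒ v-G^Z   [G ::= G ^ Z]
v-G^Z ⇒ v-G^Z^Z   [G ::= G ^ Z]
v-G^Z^Z ⇒ v-G^Z^Z^Z   [G ::= G ^ Z]
v-G^Z^Z^Z ⇒ v-Z^Z^Z^Z   [G ::= Z]
v-Z^Z^Z^Z ⇒ v-v^Z^Z^Z   [Z ::= v]
v-v^Z^Z^Z ⇒ v-v^v^Z^Z   [Z ::= v]
v-v^v^Z^Z ⇒ v-v^v^v^Z   [Z ::= v]
v-v^v^v^Z ⇒ v-v^v^v^v   [Z ::= v]

S⇒S-G⇒G-G⇒Z-G⇒v-G⇒v-G^Z⇒v-G^Z^Z⇒v-G^Z^Z^Z⇒v-Z^Z^Z^Z⇒v-v^Z^Z^Z⇒v-v^v^Z^Z⇒v-v^v^v^Z⇒v-v^v^v^v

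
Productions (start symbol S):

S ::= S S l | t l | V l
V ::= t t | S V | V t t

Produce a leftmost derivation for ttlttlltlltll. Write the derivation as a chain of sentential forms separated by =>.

S => SSl => SSlSl => SSlSlSl => VlSlSlSl => ttlSlSlSl => ttlVllSlSl => ttlttllSlSl => ttlttlltllSl => ttlttlltlltll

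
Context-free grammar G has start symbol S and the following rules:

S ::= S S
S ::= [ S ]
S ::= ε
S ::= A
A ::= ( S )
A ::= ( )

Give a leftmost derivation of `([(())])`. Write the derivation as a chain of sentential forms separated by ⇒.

S ⇒ A   [S ::= A]
A ⇒ (S)   [A ::= ( S )]
(S) ⇒ ([S])   [S ::= [ S ]]
([S]) ⇒ ([A])   [S ::= A]
([A]) ⇒ ([(S)])   [A ::= ( S )]
([(S)]) ⇒ ([(A)])   [S ::= A]
([(A)]) ⇒ ([(())])   [A ::= ( )]

S ⇒ A ⇒ (S) ⇒ ([S]) ⇒ ([A]) ⇒ ([(S)]) ⇒ ([(A)]) ⇒ ([(())])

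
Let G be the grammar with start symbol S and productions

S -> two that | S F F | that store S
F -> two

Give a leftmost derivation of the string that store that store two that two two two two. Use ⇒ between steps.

S ⇒ S F F   [S -> S F F]
S F F ⇒ S F F F F   [S -> S F F]
S F F F F ⇒ that store S F F F F   [S -> that store S]
that store S F F F F ⇒ that store that store S F F F F   [S -> that store S]
that store that store S F F F F ⇒ that store that store two that F F F F   [S -> two that]
that store that store two that F F F F ⇒ that store that store two that two F F F   [F -> two]
that store that store two that two F F F ⇒ that store that store two that two two F F   [F -> two]
that store that store two that two two F F ⇒ that store that store two that two two two F   [F -> two]
that store that store two that two two two F ⇒ that store that store two that two two two two   [F -> two]

S ⇒ S F F ⇒ S F F F F ⇒ that store S F F F F ⇒ that store that store S F F F F ⇒ that store that store two that F F F F ⇒ that store that store two that two F F F ⇒ that store that store two that two two F F ⇒ that store that store two that two two two F ⇒ that store that store two that two two two two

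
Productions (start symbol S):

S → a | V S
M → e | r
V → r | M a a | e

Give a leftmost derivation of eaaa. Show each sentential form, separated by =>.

S => VS   [S → V S]
VS => MaaS   [V → M a a]
MaaS => eaaS   [M → e]
eaaS => eaaa   [S → a]

S => VS => MaaS => eaaS => eaaa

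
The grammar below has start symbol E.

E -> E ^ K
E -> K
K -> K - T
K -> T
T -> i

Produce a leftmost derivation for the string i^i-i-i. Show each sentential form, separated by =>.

E => E^K => K^K => T^K => i^K => i^K-T => i^K-T-T => i^T-T-T => i^i-T-T => i^i-i-T => i^i-i-i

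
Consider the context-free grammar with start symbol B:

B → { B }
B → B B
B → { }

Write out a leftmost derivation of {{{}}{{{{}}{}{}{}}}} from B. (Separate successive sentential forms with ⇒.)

B ⇒ {B}   [B → { B }]
{B} ⇒ {BB}   [B → B B]
{BB} ⇒ {{B}B}   [B → { B }]
{{B}B} ⇒ {{{}}B}   [B → { }]
{{{}}B} ⇒ {{{}}{B}}   [B → { B }]
{{{}}{B}} ⇒ {{{}}{{B}}}   [B → { B }]
{{{}}{{B}}} ⇒ {{{}}{{BB}}}   [B → B B]
{{{}}{{BB}}} ⇒ {{{}}{{BBB}}}   [B → B B]
{{{}}{{BBB}}} ⇒ {{{}}{{BBBB}}}   [B → B B]
{{{}}{{BBBB}}} ⇒ {{{}}{{{B}BBB}}}   [B → { B }]
{{{}}{{{B}BBB}}} ⇒ {{{}}{{{{}}BBB}}}   [B → { }]
{{{}}{{{{}}BBB}}} ⇒ {{{}}{{{{}}{}BB}}}   [B → { }]
{{{}}{{{{}}{}BB}}} ⇒ {{{}}{{{{}}{}{}B}}}   [B → { }]
{{{}}{{{{}}{}{}B}}} ⇒ {{{}}{{{{}}{}{}{}}}}   [B → { }]

B ⇒ {B} ⇒ {BB} ⇒ {{B}B} ⇒ {{{}}B} ⇒ {{{}}{B}} ⇒ {{{}}{{B}}} ⇒ {{{}}{{BB}}} ⇒ {{{}}{{BBB}}} ⇒ {{{}}{{BBBB}}} ⇒ {{{}}{{{B}BBB}}} ⇒ {{{}}{{{{}}BBB}}} ⇒ {{{}}{{{{}}{}BB}}} ⇒ {{{}}{{{{}}{}{}B}}} ⇒ {{{}}{{{{}}{}{}{}}}}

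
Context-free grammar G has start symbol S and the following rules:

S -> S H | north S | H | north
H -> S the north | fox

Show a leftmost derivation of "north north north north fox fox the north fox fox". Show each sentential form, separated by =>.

S => north S => north S H => north north S H => north north north S H => north north north S H H => north north north S H H H => north north north S H H H H => north north north north H H H H => north north north north fox H H H => north north north north fox S the north H H => north north north north fox H the north H H => north north north north fox fox the north H H => north north north north fox fox the north fox H => north north north north fox fox the north fox fox

S => north S   [S -> north S]
north S => north S H   [S -> S H]
north S H => north north S H   [S -> north S]
north north S H => north north north S H   [S -> north S]
north north north S H => north north north S H H   [S -> S H]
north north north S H H => north north north S H H H   [S -> S H]
north north north S H H H => north north north S H H H H   [S -> S H]
north north north S H H H H => north north north north H H H H   [S -> north]
north north north north H H H H => north north north north fox H H H   [H -> fox]
north north north north fox H H H => north north north north fox S the north H H   [H -> S the north]
north north north north fox S the north H H => north north north north fox H the north H H   [S -> H]
north north north north fox H the north H H => north north north north fox fox the north H H   [H -> fox]
north north north north fox fox the north H H => north north north north fox fox the north fox H   [H -> fox]
north north north north fox fox the north fox H => north north north north fox fox the north fox fox   [H -> fox]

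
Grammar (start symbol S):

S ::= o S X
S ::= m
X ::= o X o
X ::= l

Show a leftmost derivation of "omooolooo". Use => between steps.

S => oSX => omX => omoXo => omooXoo => omoooXooo => omooolooo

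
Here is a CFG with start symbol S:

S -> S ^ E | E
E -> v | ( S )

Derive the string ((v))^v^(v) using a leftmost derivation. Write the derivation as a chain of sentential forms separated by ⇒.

S ⇒ S^E ⇒ S^E^E ⇒ E^E^E ⇒ (S)^E^E ⇒ (E)^E^E ⇒ ((S))^E^E ⇒ ((E))^E^E ⇒ ((v))^E^E ⇒ ((v))^v^E ⇒ ((v))^v^(S) ⇒ ((v))^v^(E) ⇒ ((v))^v^(v)

S ⇒ S^E   [S -> S ^ E]
S^E ⇒ S^E^E   [S -> S ^ E]
S^E^E ⇒ E^E^E   [S -> E]
E^E^E ⇒ (S)^E^E   [E -> ( S )]
(S)^E^E ⇒ (E)^E^E   [S -> E]
(E)^E^E ⇒ ((S))^E^E   [E -> ( S )]
((S))^E^E ⇒ ((E))^E^E   [S -> E]
((E))^E^E ⇒ ((v))^E^E   [E -> v]
((v))^E^E ⇒ ((v))^v^E   [E -> v]
((v))^v^E ⇒ ((v))^v^(S)   [E -> ( S )]
((v))^v^(S) ⇒ ((v))^v^(E)   [S -> E]
((v))^v^(E) ⇒ ((v))^v^(v)   [E -> v]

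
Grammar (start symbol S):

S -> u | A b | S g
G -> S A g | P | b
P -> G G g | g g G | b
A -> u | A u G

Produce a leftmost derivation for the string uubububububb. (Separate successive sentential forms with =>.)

S => Ab   [S -> A b]
Ab => AuGb   [A -> A u G]
AuGb => AuGuGb   [A -> A u G]
AuGuGb => AuGuGuGb   [A -> A u G]
AuGuGuGb => AuGuGuGuGb   [A -> A u G]
AuGuGuGuGb => AuGuGuGuGuGb   [A -> A u G]
AuGuGuGuGuGb => uuGuGuGuGuGb   [A -> u]
uuGuGuGuGuGb => uuPuGuGuGuGb   [G -> P]
uuPuGuGuGuGb => uubuGuGuGuGb   [P -> b]
uubuGuGuGuGb => uububuGuGuGb   [G -> b]
uububuGuGuGb => uubububuGuGb   [G -> b]
uubububuGuGb => uububububuGb   [G -> b]
uububububuGb => uububububuPb   [G -> P]
uububububuPb => uubububububb   [P -> b]

S=>Ab=>AuGb=>AuGuGb=>AuGuGuGb=>AuGuGuGuGb=>AuGuGuGuGuGb=>uuGuGuGuGuGb=>uuPuGuGuGuGb=>uubuGuGuGuGb=>uububuGuGuGb=>uubububuGuGb=>uububububuGb=>uububububuPb=>uubububububb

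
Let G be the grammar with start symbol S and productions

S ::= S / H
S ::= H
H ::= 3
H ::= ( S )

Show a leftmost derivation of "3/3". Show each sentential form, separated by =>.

S => S/H   [S ::= S / H]
S/H => H/H   [S ::= H]
H/H => 3/H   [H ::= 3]
3/H => 3/3   [H ::= 3]

S => S/H => H/H => 3/H => 3/3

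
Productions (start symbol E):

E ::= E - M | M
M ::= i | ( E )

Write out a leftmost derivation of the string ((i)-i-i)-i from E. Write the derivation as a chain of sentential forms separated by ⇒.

E ⇒ E-M ⇒ M-M ⇒ (E)-M ⇒ (E-M)-M ⇒ (E-M-M)-M ⇒ (M-M-M)-M ⇒ ((E)-M-M)-M ⇒ ((M)-M-M)-M ⇒ ((i)-M-M)-M ⇒ ((i)-i-M)-M ⇒ ((i)-i-i)-M ⇒ ((i)-i-i)-i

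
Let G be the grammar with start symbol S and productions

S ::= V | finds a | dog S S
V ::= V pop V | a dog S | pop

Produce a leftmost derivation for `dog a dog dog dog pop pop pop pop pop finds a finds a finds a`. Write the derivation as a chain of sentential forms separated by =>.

S => dog S S => dog V S => dog a dog S S => dog a dog dog S S S => dog a dog dog dog S S S S => dog a dog dog dog V S S S => dog a dog dog dog V pop V S S S => dog a dog dog dog V pop V pop V S S S => dog a dog dog dog pop pop V pop V S S S => dog a dog dog dog pop pop pop pop V S S S => dog a dog dog dog pop pop pop pop pop S S S => dog a dog dog dog pop pop pop pop pop finds a S S => dog a dog dog dog pop pop pop pop pop finds a finds a S => dog a dog dog dog pop pop pop pop pop finds a finds a finds a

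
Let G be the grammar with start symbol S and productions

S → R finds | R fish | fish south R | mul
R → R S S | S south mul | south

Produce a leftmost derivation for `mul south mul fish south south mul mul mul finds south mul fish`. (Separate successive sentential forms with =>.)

S => R fish   [S → R fish]
R fish => S south mul fish   [R → S south mul]
S south mul fish => R finds south mul fish   [S → R finds]
R finds south mul fish => R S S finds south mul fish   [R → R S S]
R S S finds south mul fish => R S S S S finds south mul fish   [R → R S S]
R S S S S finds south mul fish => S south mul S S S S finds south mul fish   [R → S south mul]
S south mul S S S S finds south mul fish => mul south mul S S S S finds south mul fish   [S → mul]
mul south mul S S S S finds south mul fish => mul south mul fish south R S S S finds south mul fish   [S → fish south R]
mul south mul fish south R S S S finds south mul fish => mul south mul fish south south S S S finds south mul fish   [R → south]
mul south mul fish south south S S S finds south mul fish => mul south mul fish south south mul S S finds south mul fish   [S → mul]
mul south mul fish south south mul S S finds south mul fish => mul south mul fish south south mul mul S finds south mul fish   [S → mul]
mul south mul fish south south mul mul S finds south mul fish => mul south mul fish south south mul mul mul finds south mul fish   [S → mul]

S => R fish => S south mul fish => R finds south mul fish => R S S finds south mul fish => R S S S S finds south mul fish => S south mul S S S S finds south mul fish => mul south mul S S S S finds south mul fish => mul south mul fish south R S S S finds south mul fish => mul south mul fish south south S S S finds south mul fish => mul south mul fish south south mul S S finds south mul fish => mul south mul fish south south mul mul S finds south mul fish => mul south mul fish south south mul mul mul finds south mul fish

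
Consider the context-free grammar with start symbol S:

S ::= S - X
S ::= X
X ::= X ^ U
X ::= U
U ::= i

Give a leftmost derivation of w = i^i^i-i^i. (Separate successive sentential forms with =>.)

S => S-X   [S ::= S - X]
S-X => X-X   [S ::= X]
X-X => X^U-X   [X ::= X ^ U]
X^U-X => X^U^U-X   [X ::= X ^ U]
X^U^U-X => U^U^U-X   [X ::= U]
U^U^U-X => i^U^U-X   [U ::= i]
i^U^U-X => i^i^U-X   [U ::= i]
i^i^U-X => i^i^i-X   [U ::= i]
i^i^i-X => i^i^i-X^U   [X ::= X ^ U]
i^i^i-X^U => i^i^i-U^U   [X ::= U]
i^i^i-U^U => i^i^i-i^U   [U ::= i]
i^i^i-i^U => i^i^i-i^i   [U ::= i]

S => S-X => X-X => X^U-X => X^U^U-X => U^U^U-X => i^U^U-X => i^i^U-X => i^i^i-X => i^i^i-X^U => i^i^i-U^U => i^i^i-i^U => i^i^i-i^i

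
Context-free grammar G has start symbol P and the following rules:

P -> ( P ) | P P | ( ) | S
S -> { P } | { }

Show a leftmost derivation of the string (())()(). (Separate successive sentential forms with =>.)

P => PP   [P -> P P]
PP => PPP   [P -> P P]
PPP => (P)PP   [P -> ( P )]
(P)PP => (())PP   [P -> ( )]
(())PP => (())()P   [P -> ( )]
(())()P => (())()()   [P -> ( )]

P => PP => PPP => (P)PP => (())PP => (())()P => (())()()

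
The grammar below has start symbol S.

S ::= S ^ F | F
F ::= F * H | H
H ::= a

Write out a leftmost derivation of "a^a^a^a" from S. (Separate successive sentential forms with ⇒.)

S ⇒ S^F   [S ::= S ^ F]
S^F ⇒ S^F^F   [S ::= S ^ F]
S^F^F ⇒ S^F^F^F   [S ::= S ^ F]
S^F^F^F ⇒ F^F^F^F   [S ::= F]
F^F^F^F ⇒ H^F^F^F   [F ::= H]
H^F^F^F ⇒ a^F^F^F   [H ::= a]
a^F^F^F ⇒ a^H^F^F   [F ::= H]
a^H^F^F ⇒ a^a^F^F   [H ::= a]
a^a^F^F ⇒ a^a^H^F   [F ::= H]
a^a^H^F ⇒ a^a^a^F   [H ::= a]
a^a^a^F ⇒ a^a^a^H   [F ::= H]
a^a^a^H ⇒ a^a^a^a   [H ::= a]

S ⇒ S^F ⇒ S^F^F ⇒ S^F^F^F ⇒ F^F^F^F ⇒ H^F^F^F ⇒ a^F^F^F ⇒ a^H^F^F ⇒ a^a^F^F ⇒ a^a^H^F ⇒ a^a^a^F ⇒ a^a^a^H ⇒ a^a^a^a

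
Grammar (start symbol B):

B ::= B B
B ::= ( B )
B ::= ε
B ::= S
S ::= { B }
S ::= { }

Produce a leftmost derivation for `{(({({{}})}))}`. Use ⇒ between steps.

B ⇒ S ⇒ {B} ⇒ {(B)} ⇒ {((B))} ⇒ {((S))} ⇒ {(({B}))} ⇒ {(({(B)}))} ⇒ {(({(S)}))} ⇒ {(({({B})}))} ⇒ {(({({S})}))} ⇒ {(({({{B}})}))} ⇒ {(({({{}})}))}

B ⇒ S   [B ::= S]
S ⇒ {B}   [S ::= { B }]
{B} ⇒ {(B)}   [B ::= ( B )]
{(B)} ⇒ {((B))}   [B ::= ( B )]
{((B))} ⇒ {((S))}   [B ::= S]
{((S))} ⇒ {(({B}))}   [S ::= { B }]
{(({B}))} ⇒ {(({(B)}))}   [B ::= ( B )]
{(({(B)}))} ⇒ {(({(S)}))}   [B ::= S]
{(({(S)}))} ⇒ {(({({B})}))}   [S ::= { B }]
{(({({B})}))} ⇒ {(({({S})}))}   [B ::= S]
{(({({S})}))} ⇒ {(({({{B}})}))}   [S ::= { B }]
{(({({{B}})}))} ⇒ {(({({{}})}))}   [B ::= ε]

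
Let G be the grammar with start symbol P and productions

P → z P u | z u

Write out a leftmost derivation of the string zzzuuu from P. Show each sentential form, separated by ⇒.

P ⇒ zPu ⇒ zzPuu ⇒ zzzuuu

P ⇒ zPu   [P → z P u]
zPu ⇒ zzPuu   [P → z P u]
zzPuu ⇒ zzzuuu   [P → z u]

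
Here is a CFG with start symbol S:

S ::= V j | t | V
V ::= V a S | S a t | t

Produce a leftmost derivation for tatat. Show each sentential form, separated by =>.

S => V   [S ::= V]
V => Sat   [V ::= S a t]
Sat => Vat   [S ::= V]
Vat => VaSat   [V ::= V a S]
VaSat => taSat   [V ::= t]
taSat => tatat   [S ::= t]

S => V => Sat => Vat => VaSat => taSat => tatat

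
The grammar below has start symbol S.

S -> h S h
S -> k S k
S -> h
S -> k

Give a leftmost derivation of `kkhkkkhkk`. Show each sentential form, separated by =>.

S => kSk => kkSkk => kkhShkk => kkhkSkhkk => kkhkkkhkk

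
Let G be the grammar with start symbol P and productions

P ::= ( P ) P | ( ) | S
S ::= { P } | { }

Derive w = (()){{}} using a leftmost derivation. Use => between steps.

P => (P)P => (())P => (())S => (()){P} => (()){S} => (()){{}}

P => (P)P   [P ::= ( P ) P]
(P)P => (())P   [P ::= ( )]
(())P => (())S   [P ::= S]
(())S => (()){P}   [S ::= { P }]
(()){P} => (()){S}   [P ::= S]
(()){S} => (()){{}}   [S ::= { }]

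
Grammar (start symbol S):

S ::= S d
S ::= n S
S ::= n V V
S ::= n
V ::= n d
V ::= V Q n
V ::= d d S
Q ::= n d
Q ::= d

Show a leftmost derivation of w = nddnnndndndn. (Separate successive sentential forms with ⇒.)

S⇒nVV⇒nddSV⇒nddnSV⇒nddnnV⇒nddnnVQn⇒nddnnVQnQn⇒nddnnndQnQn⇒nddnnndndnQn⇒nddnnndndndn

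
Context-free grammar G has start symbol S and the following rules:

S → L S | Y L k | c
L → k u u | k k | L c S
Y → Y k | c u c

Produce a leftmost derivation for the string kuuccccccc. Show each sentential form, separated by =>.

S => LS => LcSS => LcScSS => LcScScSS => kuucScScSS => kuucccScSS => kuucccccSS => kuuccccccS => kuuccccccc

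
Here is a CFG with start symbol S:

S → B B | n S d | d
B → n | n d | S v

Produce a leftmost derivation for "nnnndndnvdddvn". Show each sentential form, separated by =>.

S => BB => SvB => nSdvB => nnSddvB => nnnSdddvB => nnnBBdddvB => nnnndBdddvB => nnnndSvdddvB => nnnndBBvdddvB => nnnndndBvdddvB => nnnndndnvdddvB => nnnndndnvdddvn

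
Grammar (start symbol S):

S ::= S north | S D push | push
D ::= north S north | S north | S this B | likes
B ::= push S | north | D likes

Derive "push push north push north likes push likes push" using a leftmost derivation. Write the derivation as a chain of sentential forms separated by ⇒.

S ⇒ S D push   [S ::= S D push]
S D push ⇒ S D push D push   [S ::= S D push]
S D push D push ⇒ S north D push D push   [S ::= S north]
S north D push D push ⇒ S D push north D push D push   [S ::= S D push]
S D push north D push D push ⇒ push D push north D push D push   [S ::= push]
push D push north D push D push ⇒ push S north push north D push D push   [D ::= S north]
push S north push north D push D push ⇒ push push north push north D push D push   [S ::= push]
push push north push north D push D push ⇒ push push north push north likes push D push   [D ::= likes]
push push north push north likes push D push ⇒ push push north push north likes push likes push   [D ::= likes]

S ⇒ S D push ⇒ S D push D push ⇒ S north D push D push ⇒ S D push north D push D push ⇒ push D push north D push D push ⇒ push S north push north D push D push ⇒ push push north push north D push D push ⇒ push push north push north likes push D push ⇒ push push north push north likes push likes push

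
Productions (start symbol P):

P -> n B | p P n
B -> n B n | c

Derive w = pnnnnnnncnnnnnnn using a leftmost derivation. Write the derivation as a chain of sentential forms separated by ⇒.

P ⇒ pPn ⇒ pnBn ⇒ pnnBnn ⇒ pnnnBnnn ⇒ pnnnnBnnnn ⇒ pnnnnnBnnnnn ⇒ pnnnnnnBnnnnnn ⇒ pnnnnnnnBnnnnnnn ⇒ pnnnnnnncnnnnnnn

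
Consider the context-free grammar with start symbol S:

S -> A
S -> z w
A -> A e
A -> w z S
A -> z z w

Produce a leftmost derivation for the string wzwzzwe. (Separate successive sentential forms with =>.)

S => A   [S -> A]
A => wzS   [A -> w z S]
wzS => wzA   [S -> A]
wzA => wzAe   [A -> A e]
wzAe => wzwzSe   [A -> w z S]
wzwzSe => wzwzzwe   [S -> z w]

S => A => wzS => wzA => wzAe => wzwzSe => wzwzzwe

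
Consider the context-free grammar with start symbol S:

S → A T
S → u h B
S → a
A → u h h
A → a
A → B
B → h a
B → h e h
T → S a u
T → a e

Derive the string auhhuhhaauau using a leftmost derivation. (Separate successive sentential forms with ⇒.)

S⇒AT⇒aT⇒aSau⇒aATau⇒auhhTau⇒auhhSauau⇒auhhuhBauau⇒auhhuhhaauau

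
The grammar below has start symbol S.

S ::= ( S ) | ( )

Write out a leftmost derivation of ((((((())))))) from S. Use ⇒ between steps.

S⇒(S)⇒((S))⇒(((S)))⇒((((S))))⇒(((((S)))))⇒((((((S))))))⇒((((((()))))))

S ⇒ (S)   [S ::= ( S )]
(S) ⇒ ((S))   [S ::= ( S )]
((S)) ⇒ (((S)))   [S ::= ( S )]
(((S))) ⇒ ((((S))))   [S ::= ( S )]
((((S)))) ⇒ (((((S)))))   [S ::= ( S )]
(((((S))))) ⇒ ((((((S))))))   [S ::= ( S )]
((((((S)))))) ⇒ ((((((()))))))   [S ::= ( )]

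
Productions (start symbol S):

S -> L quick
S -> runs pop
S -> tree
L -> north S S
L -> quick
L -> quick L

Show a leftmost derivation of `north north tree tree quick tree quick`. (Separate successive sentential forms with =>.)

S => L quick => north S S quick => north L quick S quick => north north S S quick S quick => north north tree S quick S quick => north north tree tree quick S quick => north north tree tree quick tree quick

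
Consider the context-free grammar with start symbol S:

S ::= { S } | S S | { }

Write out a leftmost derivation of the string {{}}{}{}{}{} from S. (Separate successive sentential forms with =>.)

S => SS => SSS => {S}SS => {{}}SS => {{}}{}S => {{}}{}SS => {{}}{}SSS => {{}}{}{}SS => {{}}{}{}{}S => {{}}{}{}{}{}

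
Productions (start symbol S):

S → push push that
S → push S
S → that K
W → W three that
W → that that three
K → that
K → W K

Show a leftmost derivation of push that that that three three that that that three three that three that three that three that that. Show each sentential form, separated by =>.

S => push S => push that K => push that W K => push that W three that K => push that that that three three that K => push that that that three three that W K => push that that that three three that W three that K => push that that that three three that W three that three that K => push that that that three three that W three that three that three that K => push that that that three three that W three that three that three that three that K => push that that that three three that that that three three that three that three that three that K => push that that that three three that that that three three that three that three that three that that

S => push S   [S → push S]
push S => push that K   [S → that K]
push that K => push that W K   [K → W K]
push that W K => push that W three that K   [W → W three that]
push that W three that K => push that that that three three that K   [W → that that three]
push that that that three three that K => push that that that three three that W K   [K → W K]
push that that that three three that W K => push that that that three three that W three that K   [W → W three that]
push that that that three three that W three that K => push that that that three three that W three that three that K   [W → W three that]
push that that that three three that W three that three that K => push that that that three three that W three that three that three that K   [W → W three that]
push that that that three three that W three that three that three that K => push that that that three three that W three that three that three that three that K   [W → W three that]
push that that that three three that W three that three that three that three that K => push that that that three three that that that three three that three that three that three that K   [W → that that three]
push that that that three three that that that three three that three that three that three that K => push that that that three three that that that three three that three that three that three that that   [K → that]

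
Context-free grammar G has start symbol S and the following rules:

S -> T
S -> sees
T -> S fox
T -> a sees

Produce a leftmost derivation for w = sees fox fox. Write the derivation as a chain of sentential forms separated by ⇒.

S ⇒ T   [S -> T]
T ⇒ S fox   [T -> S fox]
S fox ⇒ T fox   [S -> T]
T fox ⇒ S fox fox   [T -> S fox]
S fox fox ⇒ sees fox fox   [S -> sees]

S ⇒ T ⇒ S fox ⇒ T fox ⇒ S fox fox ⇒ sees fox fox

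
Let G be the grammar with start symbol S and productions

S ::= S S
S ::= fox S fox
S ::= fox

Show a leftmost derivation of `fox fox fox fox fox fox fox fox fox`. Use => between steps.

S => S S   [S ::= S S]
S S => fox S fox S   [S ::= fox S fox]
fox S fox S => fox S S fox S   [S ::= S S]
fox S S fox S => fox fox S fox S   [S ::= fox]
fox fox S fox S => fox fox S S fox S   [S ::= S S]
fox fox S S fox S => fox fox S S S fox S   [S ::= S S]
fox fox S S S fox S => fox fox S S S S fox S   [S ::= S S]
fox fox S S S S fox S => fox fox S S S S S fox S   [S ::= S S]
fox fox S S S S S fox S => fox fox fox S S S S fox S   [S ::= fox]
fox fox fox S S S S fox S => fox fox fox fox S S S fox S   [S ::= fox]
fox fox fox fox S S S fox S => fox fox fox fox fox S S fox S   [S ::= fox]
fox fox fox fox fox S S fox S => fox fox fox fox fox fox S fox S   [S ::= fox]
fox fox fox fox fox fox S fox S => fox fox fox fox fox fox fox fox S   [S ::= fox]
fox fox fox fox fox fox fox fox S => fox fox fox fox fox fox fox fox fox   [S ::= fox]

S => S S => fox S fox S => fox S S fox S => fox fox S fox S => fox fox S S fox S => fox fox S S S fox S => fox fox S S S S fox S => fox fox S S S S S fox S => fox fox fox S S S S fox S => fox fox fox fox S S S fox S => fox fox fox fox fox S S fox S => fox fox fox fox fox fox S fox S => fox fox fox fox fox fox fox fox S => fox fox fox fox fox fox fox fox fox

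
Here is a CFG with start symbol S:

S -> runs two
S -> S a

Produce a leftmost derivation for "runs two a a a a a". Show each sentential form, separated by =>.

S => S a   [S -> S a]
S a => S a a   [S -> S a]
S a a => S a a a   [S -> S a]
S a a a => S a a a a   [S -> S a]
S a a a a => S a a a a a   [S -> S a]
S a a a a a => runs two a a a a a   [S -> runs two]

S => S a => S a a => S a a a => S a a a a => S a a a a a => runs two a a a a a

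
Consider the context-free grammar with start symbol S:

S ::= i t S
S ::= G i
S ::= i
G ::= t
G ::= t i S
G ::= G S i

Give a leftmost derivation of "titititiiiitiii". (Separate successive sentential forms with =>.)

S => Gi => GSii => GSiSii => GSiSiSii => tSiSiSii => titSiSiSii => tititSiSiSii => titititSiSiSii => titititiiSiSii => titititiiiiSii => titititiiiiGiii => titititiiiitiii

S => Gi   [S ::= G i]
Gi => GSii   [G ::= G S i]
GSii => GSiSii   [G ::= G S i]
GSiSii => GSiSiSii   [G ::= G S i]
GSiSiSii => tSiSiSii   [G ::= t]
tSiSiSii => titSiSiSii   [S ::= i t S]
titSiSiSii => tititSiSiSii   [S ::= i t S]
tititSiSiSii => titititSiSiSii   [S ::= i t S]
titititSiSiSii => titititiiSiSii   [S ::= i]
titititiiSiSii => titititiiiiSii   [S ::= i]
titititiiiiSii => titititiiiiGiii   [S ::= G i]
titititiiiiGiii => titititiiiitiii   [G ::= t]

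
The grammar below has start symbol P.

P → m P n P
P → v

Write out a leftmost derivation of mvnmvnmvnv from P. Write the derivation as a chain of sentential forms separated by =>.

P => mPnP   [P → m P n P]
mPnP => mvnP   [P → v]
mvnP => mvnmPnP   [P → m P n P]
mvnmPnP => mvnmvnP   [P → v]
mvnmvnP => mvnmvnmPnP   [P → m P n P]
mvnmvnmPnP => mvnmvnmvnP   [P → v]
mvnmvnmvnP => mvnmvnmvnv   [P → v]

P=>mPnP=>mvnP=>mvnmPnP=>mvnmvnP=>mvnmvnmPnP=>mvnmvnmvnP=>mvnmvnmvnv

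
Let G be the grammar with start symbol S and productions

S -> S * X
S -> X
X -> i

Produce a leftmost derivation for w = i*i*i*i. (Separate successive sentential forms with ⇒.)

S ⇒ S*X ⇒ S*X*X ⇒ S*X*X*X ⇒ X*X*X*X ⇒ i*X*X*X ⇒ i*i*X*X ⇒ i*i*i*X ⇒ i*i*i*i

S ⇒ S*X   [S -> S * X]
S*X ⇒ S*X*X   [S -> S * X]
S*X*X ⇒ S*X*X*X   [S -> S * X]
S*X*X*X ⇒ X*X*X*X   [S -> X]
X*X*X*X ⇒ i*X*X*X   [X -> i]
i*X*X*X ⇒ i*i*X*X   [X -> i]
i*i*X*X ⇒ i*i*i*X   [X -> i]
i*i*i*X ⇒ i*i*i*i   [X -> i]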